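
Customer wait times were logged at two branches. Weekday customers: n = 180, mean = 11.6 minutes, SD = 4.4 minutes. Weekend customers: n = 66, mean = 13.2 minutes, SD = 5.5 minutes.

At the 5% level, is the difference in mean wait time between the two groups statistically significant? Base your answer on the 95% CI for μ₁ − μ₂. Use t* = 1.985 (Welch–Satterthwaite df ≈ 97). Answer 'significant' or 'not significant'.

Standard errors of each mean: 4.4/√180 = 0.3280 and 5.5/√66 = 0.6770.
SE(x̄₁ − x̄₂) = √(0.3280² + 0.6770²) = 0.7523 for independent samples with unequal variances.
With t* = 1.985, the margin is 1.985 × 0.7523 = 1.4933.
x̄₁ − x̄₂ = 11.6 − 13.2 = -1.6000; the interval is -1.6000 ± 1.4933 = (-3.0933, -0.1067).
The interval (-3.0933, -0.1067) does not contain 0, so the difference is significant.

significant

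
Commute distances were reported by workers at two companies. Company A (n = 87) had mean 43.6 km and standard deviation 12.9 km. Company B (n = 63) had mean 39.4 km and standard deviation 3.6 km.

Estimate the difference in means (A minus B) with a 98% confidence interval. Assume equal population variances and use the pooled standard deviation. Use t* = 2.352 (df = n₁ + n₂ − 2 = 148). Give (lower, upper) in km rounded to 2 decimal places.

s_p = √[((n₁−1)s₁² + (n₂−1)s₂²)/(n₁+n₂−2)] = √[(86·12.9² + 62·3.6²)/148] = 10.1058.
SE = 10.1058·√(1/87 + 1/63) = 1.6718.
With t* = 2.352, margin = 2.352 × 1.6718 = 3.9321.
x̄₁ − x̄₂ = 43.6 − 39.4 = 4.2000; interval 4.2000 ± 3.9321 = (0.27, 8.13).

(0.27, 8.13)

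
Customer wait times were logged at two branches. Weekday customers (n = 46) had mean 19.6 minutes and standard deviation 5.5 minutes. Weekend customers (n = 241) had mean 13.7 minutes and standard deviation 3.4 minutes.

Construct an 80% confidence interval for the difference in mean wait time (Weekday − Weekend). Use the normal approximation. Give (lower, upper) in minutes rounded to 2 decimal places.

(4.82, 6.98)

SE₁ = s₁/√n₁ = 5.5/√46 = 0.8109; SE₂ = 3.4/√241 = 0.2190.
Independent samples, unequal variances: SE_diff = √(SE₁² + SE₂²) = √(0.65755881 + 0.047961) = 0.8400.
z* = 1.282, so margin of error = 1.282 × 0.8400 = 1.0769.
Difference in means = 19.6 − 13.7 = 5.9000.
5.9000 ± 1.0769 → (4.82, 6.98).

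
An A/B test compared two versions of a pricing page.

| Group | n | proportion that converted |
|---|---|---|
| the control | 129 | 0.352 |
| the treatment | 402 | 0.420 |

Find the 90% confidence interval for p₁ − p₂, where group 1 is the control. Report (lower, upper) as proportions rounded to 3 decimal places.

Each SE is √(p̂(1−p̂)/n): √(0.3520·0.6480/129) = 0.04205 and √(0.4200·0.5800/402) = 0.02462.
SE(p̂₁ − p̂₂) = √(SE₁² + SE₂²) = √(0.0017682025 + 0.0006061444) = 0.04873, since the two samples are independent.
At 90% confidence z* = 1.645; margin = 1.645 × 0.04873 = 0.08016.
The difference is 0.3520 − 0.4200 = -0.0680, so the interval is -0.0680 ± 0.08016 = (-0.148, 0.012).

(-0.148, 0.012)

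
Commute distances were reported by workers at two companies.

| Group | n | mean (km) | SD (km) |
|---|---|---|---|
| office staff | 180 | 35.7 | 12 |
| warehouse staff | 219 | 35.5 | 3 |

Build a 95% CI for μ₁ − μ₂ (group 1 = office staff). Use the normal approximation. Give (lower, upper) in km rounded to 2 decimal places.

(-1.60, 2.00)

SE₁ = s₁/√n₁ = 12/√180 = 0.8944; SE₂ = 3/√219 = 0.2027.
Independent samples, unequal variances: SE_diff = √(SE₁² + SE₂²) = √(0.79995136 + 0.04108729) = 0.9171.
z* = 1.960, so margin of error = 1.960 × 0.9171 = 1.7975.
Difference in means = 35.7 − 35.5 = 0.2000.
0.2000 ± 1.7975 → (-1.60, 2.00).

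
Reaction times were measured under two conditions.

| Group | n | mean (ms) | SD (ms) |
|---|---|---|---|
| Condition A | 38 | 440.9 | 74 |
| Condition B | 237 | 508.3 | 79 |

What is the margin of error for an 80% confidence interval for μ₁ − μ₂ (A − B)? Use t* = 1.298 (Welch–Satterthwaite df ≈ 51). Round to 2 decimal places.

Standard errors of each mean: 74/√38 = 12.0044 and 79/√237 = 5.1316.
SE(x̄₁ − x̄₂) = √(12.0044² + 5.1316²) = 13.0552 for independent samples with unequal variances.
With t* = 1.298, the margin is 1.298 × 13.0552 = 16.9456.

16.95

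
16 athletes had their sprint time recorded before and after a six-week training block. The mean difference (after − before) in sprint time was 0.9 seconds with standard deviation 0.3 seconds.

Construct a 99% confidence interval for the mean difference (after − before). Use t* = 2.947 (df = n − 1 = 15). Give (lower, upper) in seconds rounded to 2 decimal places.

(0.68, 1.12)

This is a matched-pairs design, so SE = s_d/√n = 0.3/√16 = 0.0750.
Margin = 2.947 × 0.0750 = 0.2210; the interval is 0.9 ± 0.2210 = (0.68, 1.12).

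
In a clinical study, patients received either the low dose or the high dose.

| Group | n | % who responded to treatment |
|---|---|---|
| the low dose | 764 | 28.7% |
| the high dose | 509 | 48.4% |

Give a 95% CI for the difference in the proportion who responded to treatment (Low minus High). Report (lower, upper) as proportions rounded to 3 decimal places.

Each SE is √(p̂(1−p̂)/n): √(0.2870·0.7130/764) = 0.01637 and √(0.4840·0.5160/509) = 0.02215.
SE(p̂₁ − p̂₂) = √(SE₁² + SE₂²) = √(0.0002679769 + 0.0004906225) = 0.02754, since the two samples are independent.
At 95% confidence z* = 1.960; margin = 1.960 × 0.02754 = 0.05398.
The difference is 0.2870 − 0.4840 = -0.1970, so the interval is -0.1970 ± 0.05398 = (-0.251, -0.143).

(-0.251, -0.143)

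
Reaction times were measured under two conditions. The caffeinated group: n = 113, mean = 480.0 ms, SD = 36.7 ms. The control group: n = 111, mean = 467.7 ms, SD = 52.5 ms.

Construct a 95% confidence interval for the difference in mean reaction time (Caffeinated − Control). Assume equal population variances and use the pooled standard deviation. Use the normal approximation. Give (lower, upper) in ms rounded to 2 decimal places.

(0.45, 24.15)

Pooled variance s_p² = [112·36.7² + 110·52.5²] / (113+111−2) = 2045.2215, so s_p = 45.2241.
SE_diff = s_p·√(1/n₁ + 1/n₂) = 45.2241·√(1/113 + 1/111) = 6.0436.
z* = 1.960; margin = 1.960 × 6.0436 = 11.8455.
Difference = 480.0 − 467.7 = 12.3000.
12.3000 ± 11.8455 → (0.45, 24.15).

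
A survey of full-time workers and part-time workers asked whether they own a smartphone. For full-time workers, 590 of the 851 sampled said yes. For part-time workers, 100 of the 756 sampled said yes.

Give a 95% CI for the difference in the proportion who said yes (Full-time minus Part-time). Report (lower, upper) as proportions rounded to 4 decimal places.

(0.5217, 0.6003)

First, p̂₁ = 590/851 = 0.6933; p̂₂ = 100/756 = 0.1323.
The two standard errors are √(0.6933×0.3067/851) = 0.01581 and √(0.1323×0.8677/756) = 0.01232.
Because the samples are independent, SE_diff = √(0.01581² + 0.01232²) = 0.02004.
Using z* = 1.960 for 95%, ME = 1.960 × 0.02004 = 0.03928.
p̂₁ − p̂₂ = 0.5610; interval 0.5610 ± 0.03928 gives (0.5217, 0.6003).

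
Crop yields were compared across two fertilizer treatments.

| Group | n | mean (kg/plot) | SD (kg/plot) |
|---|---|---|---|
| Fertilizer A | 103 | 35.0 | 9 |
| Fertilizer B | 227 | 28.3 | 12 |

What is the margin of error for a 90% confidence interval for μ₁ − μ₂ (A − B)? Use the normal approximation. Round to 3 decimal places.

1.961

Per-group SEs: s₁/√n₁ = 9/√103 = 0.8868, s₂/√n₂ = 12/√227 = 0.7965.
Unpooled SE of the difference: √(0.78641424 + 0.63441225) = 1.1920.
Margin of error = z* · SE = 1.645 × 1.1920 = 1.9608.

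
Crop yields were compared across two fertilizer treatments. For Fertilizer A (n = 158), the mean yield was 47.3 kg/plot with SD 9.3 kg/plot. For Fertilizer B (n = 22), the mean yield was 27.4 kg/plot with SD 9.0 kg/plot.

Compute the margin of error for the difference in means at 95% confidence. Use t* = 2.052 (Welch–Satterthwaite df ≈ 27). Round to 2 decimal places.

Per-group SEs: s₁/√n₁ = 9.3/√158 = 0.7399, s₂/√n₂ = 9.0/√22 = 1.9188.
Unpooled SE of the difference: √(0.54745201 + 3.68179344) = 2.0565.
Margin of error = t* · SE = 2.052 × 2.0565 = 4.2199.

4.22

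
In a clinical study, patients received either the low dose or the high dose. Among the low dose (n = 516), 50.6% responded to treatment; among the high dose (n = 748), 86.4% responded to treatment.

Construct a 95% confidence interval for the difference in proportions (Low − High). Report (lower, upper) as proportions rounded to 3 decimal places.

Each SE is √(p̂(1−p̂)/n): √(0.5060·0.4940/516) = 0.02201 and √(0.8640·0.1360/748) = 0.01253.
SE(p̂₁ − p̂₂) = √(SE₁² + SE₂²) = √(0.0004844401 + 0.0001570009) = 0.02533, since the two samples are independent.
At 95% confidence z* = 1.960; margin = 1.960 × 0.02533 = 0.04965.
The difference is 0.5060 − 0.8640 = -0.3580, so the interval is -0.3580 ± 0.04965 = (-0.408, -0.308).

(-0.408, -0.308)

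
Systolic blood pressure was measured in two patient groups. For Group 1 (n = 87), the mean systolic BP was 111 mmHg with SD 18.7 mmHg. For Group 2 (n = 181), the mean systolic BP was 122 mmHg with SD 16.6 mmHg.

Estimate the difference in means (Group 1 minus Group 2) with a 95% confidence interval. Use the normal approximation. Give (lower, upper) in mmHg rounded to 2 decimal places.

(-15.61, -6.39)

SE₁ = s₁/√n₁ = 18.7/√87 = 2.0049; SE₂ = 16.6/√181 = 1.2339.
Independent samples, unequal variances: SE_diff = √(SE₁² + SE₂²) = √(4.01962401 + 1.52250921) = 2.3542.
z* = 1.960, so margin of error = 1.960 × 2.3542 = 4.6142.
Difference in means = 111 − 122 = -11.0000.
-11.0000 ± 4.6142 → (-15.61, -6.39).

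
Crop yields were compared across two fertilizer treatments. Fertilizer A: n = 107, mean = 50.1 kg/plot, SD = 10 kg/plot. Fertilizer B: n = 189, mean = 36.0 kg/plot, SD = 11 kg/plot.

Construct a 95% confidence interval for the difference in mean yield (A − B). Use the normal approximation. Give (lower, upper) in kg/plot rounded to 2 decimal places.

SE₁ = s₁/√n₁ = 10/√107 = 0.9667; SE₂ = 11/√189 = 0.8001.
Independent samples, unequal variances: SE_diff = √(SE₁² + SE₂²) = √(0.93450889 + 0.64016001) = 1.2549.
z* = 1.960, so margin of error = 1.960 × 1.2549 = 2.4596.
Difference in means = 50.1 − 36.0 = 14.1000.
14.1000 ± 2.4596 → (11.64, 16.56).

(11.64, 16.56)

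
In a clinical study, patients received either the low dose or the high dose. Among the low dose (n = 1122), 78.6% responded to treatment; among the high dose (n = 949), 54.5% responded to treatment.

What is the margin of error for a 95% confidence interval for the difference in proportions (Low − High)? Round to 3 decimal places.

0.040

SE₁ = √(p̂₁(1−p̂₁)/n₁) = √(0.7860·0.2140/1122) = 0.01224; SE₂ = √(0.5450·0.4550/949) = 0.01616.
Independent samples: SE of the difference = √(SE₁² + SE₂²) = √(0.0001498176 + 0.0002611456) = 0.02027.
z* for 95% confidence is 1.960, so the margin of error is 1.960 × 0.02027 = 0.03973.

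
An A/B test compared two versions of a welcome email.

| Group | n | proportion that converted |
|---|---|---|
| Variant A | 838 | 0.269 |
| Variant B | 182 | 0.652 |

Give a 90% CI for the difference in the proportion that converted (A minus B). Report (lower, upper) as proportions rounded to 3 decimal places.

(-0.446, -0.320)

SE₁ = √(p̂₁(1−p̂₁)/n₁) = √(0.2690·0.7310/838) = 0.01532; SE₂ = √(0.6520·0.3480/182) = 0.03531.
Independent samples: SE of the difference = √(SE₁² + SE₂²) = √(0.0002347024 + 0.0012467961) = 0.03849.
z* for 90% confidence is 1.645, so the margin of error is 1.645 × 0.03849 = 0.06332.
Point estimate p̂₁ − p̂₂ = 0.2690 − 0.6520 = -0.3830.
-0.3830 ± 0.06332 → (-0.446, -0.320).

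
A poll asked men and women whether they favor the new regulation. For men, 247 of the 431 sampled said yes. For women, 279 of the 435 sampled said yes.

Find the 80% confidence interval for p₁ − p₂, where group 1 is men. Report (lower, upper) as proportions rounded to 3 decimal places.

(-0.111, -0.026)

p̂₁ = 247/431 = 0.5731 and p̂₂ = 279/435 = 0.6414.
SE₁ = √(p̂₁(1−p̂₁)/n₁) = √(0.5731·0.4269/431) = 0.02383; SE₂ = √(0.6414·0.3586/435) = 0.02299.
Independent samples: SE of the difference = √(SE₁² + SE₂²) = √(0.0005678689 + 0.0005285401) = 0.03311.
z* for 80% confidence is 1.282, so the margin of error is 1.282 × 0.03311 = 0.04245.
Point estimate p̂₁ − p̂₂ = 0.5731 − 0.6414 = -0.0683.
-0.0683 ± 0.04245 → (-0.111, -0.026).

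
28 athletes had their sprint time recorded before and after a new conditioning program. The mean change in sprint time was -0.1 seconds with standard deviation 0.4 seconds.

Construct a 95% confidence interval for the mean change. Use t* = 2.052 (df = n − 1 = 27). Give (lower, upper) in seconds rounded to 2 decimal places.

This is a matched-pairs design, so SE = s_d/√n = 0.4/√28 = 0.0756.
Margin = 2.052 × 0.0756 = 0.1551; the interval is -0.1 ± 0.1551 = (-0.26, 0.06).

(-0.26, 0.06)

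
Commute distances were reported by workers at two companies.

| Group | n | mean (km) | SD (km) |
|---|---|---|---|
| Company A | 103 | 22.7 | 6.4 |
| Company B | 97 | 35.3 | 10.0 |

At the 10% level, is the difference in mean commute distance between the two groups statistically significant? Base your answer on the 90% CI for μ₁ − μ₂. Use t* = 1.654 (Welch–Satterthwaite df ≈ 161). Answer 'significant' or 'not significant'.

significant

Per-group SEs: s₁/√n₁ = 6.4/√103 = 0.6306, s₂/√n₂ = 10.0/√97 = 1.0153.
Unpooled SE of the difference: √(0.39765636 + 1.03083409) = 1.1952.
Margin of error = t* · SE = 1.654 × 1.1952 = 1.9769.
x̄₁ − x̄₂ = 22.7 − 35.3 = -12.6000.
CI: -12.6000 ± 1.9769 = (-14.5769, -10.6231).
The interval (-14.5769, -10.6231) does not contain 0, so the difference is significant.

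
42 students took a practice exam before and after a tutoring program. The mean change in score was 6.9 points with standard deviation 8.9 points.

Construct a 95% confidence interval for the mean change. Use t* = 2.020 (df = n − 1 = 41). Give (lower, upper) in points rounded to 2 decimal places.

Paired design: SE = s_d/√n = 8.9/√42 = 1.3733.
t* = 2.020; margin of error = 2.020 × 1.3733 = 2.7741.
6.9 ± 2.7741 → (4.13, 9.67).

(4.13, 9.67)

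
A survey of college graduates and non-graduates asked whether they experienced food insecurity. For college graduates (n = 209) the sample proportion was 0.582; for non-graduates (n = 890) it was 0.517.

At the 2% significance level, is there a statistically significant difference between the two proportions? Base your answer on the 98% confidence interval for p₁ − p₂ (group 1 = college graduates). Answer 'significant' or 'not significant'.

not significant

SE₁ = √(p̂₁(1−p̂₁)/n₁) = √(0.5820·0.4180/209) = 0.03412; SE₂ = √(0.5170·0.4830/890) = 0.01675.
Independent samples: SE of the difference = √(SE₁² + SE₂²) = √(0.0011641744 + 0.0002805625) = 0.03801.
z* for 98% confidence is 2.326, so the margin of error is 2.326 × 0.03801 = 0.08841.
Point estimate p̂₁ − p̂₂ = 0.5820 − 0.5170 = 0.0650.
0.0650 ± 0.08841 → (-0.02341, 0.15341).
The interval (-0.02341, 0.15341) contains 0, so the difference is not significant.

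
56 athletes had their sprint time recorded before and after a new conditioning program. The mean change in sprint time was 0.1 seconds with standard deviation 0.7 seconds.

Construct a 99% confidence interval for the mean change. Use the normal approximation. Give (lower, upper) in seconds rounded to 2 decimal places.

(-0.14, 0.34)

This is a matched-pairs design, so SE = s_d/√n = 0.7/√56 = 0.0935.
Margin = 2.576 × 0.0935 = 0.2409; the interval is 0.1 ± 0.2409 = (-0.14, 0.34).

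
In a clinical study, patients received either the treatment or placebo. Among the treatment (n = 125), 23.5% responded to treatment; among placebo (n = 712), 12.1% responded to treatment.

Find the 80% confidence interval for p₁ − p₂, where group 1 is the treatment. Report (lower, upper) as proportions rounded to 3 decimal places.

SE₁ = √(p̂₁(1−p̂₁)/n₁) = √(0.2350·0.7650/125) = 0.03792; SE₂ = √(0.1210·0.8790/712) = 0.01222.
Independent samples: SE of the difference = √(SE₁² + SE₂²) = √(0.0014379264 + 0.0001493284) = 0.03984.
z* for 80% confidence is 1.282, so the margin of error is 1.282 × 0.03984 = 0.05107.
Point estimate p̂₁ − p̂₂ = 0.2350 − 0.1210 = 0.1140.
0.1140 ± 0.05107 → (0.063, 0.165).

(0.063, 0.165)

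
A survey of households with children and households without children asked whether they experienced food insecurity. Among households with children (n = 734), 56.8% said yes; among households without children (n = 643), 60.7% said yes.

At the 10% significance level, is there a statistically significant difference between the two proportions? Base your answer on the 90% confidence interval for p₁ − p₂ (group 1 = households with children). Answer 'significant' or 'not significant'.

SE₁ = √(p̂₁(1−p̂₁)/n₁) = √(0.5680·0.4320/734) = 0.01828; SE₂ = √(0.6070·0.3930/643) = 0.01926.
Independent samples: SE of the difference = √(SE₁² + SE₂²) = √(0.0003341584 + 0.0003709476) = 0.02655.
z* for 90% confidence is 1.645, so the margin of error is 1.645 × 0.02655 = 0.04367.
Point estimate p̂₁ − p̂₂ = 0.5680 − 0.6070 = -0.0390.
-0.0390 ± 0.04367 → (-0.08267, 0.00467).
The interval (-0.08267, 0.00467) contains 0, so the difference is not significant.

not significant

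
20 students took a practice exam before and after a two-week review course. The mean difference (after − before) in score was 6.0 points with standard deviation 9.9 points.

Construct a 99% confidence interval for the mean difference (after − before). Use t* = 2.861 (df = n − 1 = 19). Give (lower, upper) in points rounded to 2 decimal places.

Paired design: SE = s_d/√n = 9.9/√20 = 2.2137.
t* = 2.861; margin of error = 2.861 × 2.2137 = 6.3334.
6.0 ± 6.3334 → (-0.33, 12.33).

(-0.33, 12.33)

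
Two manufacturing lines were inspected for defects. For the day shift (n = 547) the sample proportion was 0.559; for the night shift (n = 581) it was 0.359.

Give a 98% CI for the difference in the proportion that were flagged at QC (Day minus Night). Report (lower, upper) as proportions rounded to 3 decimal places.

The two standard errors are √(0.5590×0.4410/547) = 0.02123 and √(0.3590×0.6410/581) = 0.01990.
Because the samples are independent, SE_diff = √(0.02123² + 0.01990²) = 0.02910.
Using z* = 2.326 for 98%, ME = 2.326 × 0.02910 = 0.06769.
p̂₁ − p̂₂ = 0.2000; interval 0.2000 ± 0.06769 gives (0.132, 0.268).

(0.132, 0.268)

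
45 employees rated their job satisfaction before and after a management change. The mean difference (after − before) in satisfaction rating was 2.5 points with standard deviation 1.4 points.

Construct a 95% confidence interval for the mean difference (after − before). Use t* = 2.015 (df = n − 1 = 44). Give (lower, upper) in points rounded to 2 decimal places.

(2.08, 2.92)

Paired design: SE = s_d/√n = 1.4/√45 = 0.2087.
t* = 2.015; margin of error = 2.015 × 0.2087 = 0.4205.
2.5 ± 0.4205 → (2.08, 2.92).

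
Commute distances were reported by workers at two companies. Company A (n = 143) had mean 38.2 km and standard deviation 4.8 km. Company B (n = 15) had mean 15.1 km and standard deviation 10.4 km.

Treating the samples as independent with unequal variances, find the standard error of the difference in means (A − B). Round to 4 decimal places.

2.7151

Standard errors of each mean: 4.8/√143 = 0.4014 and 10.4/√15 = 2.6853.
SE(x̄₁ − x̄₂) = √(0.4014² + 2.6853²) = 2.7151 for independent samples with unequal variances.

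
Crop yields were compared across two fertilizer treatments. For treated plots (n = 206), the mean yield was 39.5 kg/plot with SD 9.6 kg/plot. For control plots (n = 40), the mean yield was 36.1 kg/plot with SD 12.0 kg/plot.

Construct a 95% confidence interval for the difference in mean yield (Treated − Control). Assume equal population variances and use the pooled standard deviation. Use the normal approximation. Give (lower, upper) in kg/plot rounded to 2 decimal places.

s_p = √[((n₁−1)s₁² + (n₂−1)s₂²)/(n₁+n₂−2)] = √[(205·9.6² + 39·12.0²)/244] = 10.0223.
SE = 10.0223·√(1/206 + 1/40) = 1.7317.
With z* = 1.960, margin = 1.960 × 1.7317 = 3.3941.
x̄₁ − x̄₂ = 39.5 − 36.1 = 3.4000; interval 3.4000 ± 3.3941 = (0.01, 6.79).

(0.01, 6.79)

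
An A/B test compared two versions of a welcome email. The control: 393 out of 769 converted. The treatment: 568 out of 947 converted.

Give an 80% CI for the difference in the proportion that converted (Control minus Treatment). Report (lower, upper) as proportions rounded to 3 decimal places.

(-0.120, -0.058)

First, p̂₁ = 393/769 = 0.5111; p̂₂ = 568/947 = 0.5998.
The two standard errors are √(0.5111×0.4889/769) = 0.01803 and √(0.5998×0.4002/947) = 0.01592.
Because the samples are independent, SE_diff = √(0.01803² + 0.01592²) = 0.02405.
Using z* = 1.282 for 80%, ME = 1.282 × 0.02405 = 0.03083.
p̂₁ − p̂₂ = -0.0887; interval -0.0887 ± 0.03083 gives (-0.120, -0.058).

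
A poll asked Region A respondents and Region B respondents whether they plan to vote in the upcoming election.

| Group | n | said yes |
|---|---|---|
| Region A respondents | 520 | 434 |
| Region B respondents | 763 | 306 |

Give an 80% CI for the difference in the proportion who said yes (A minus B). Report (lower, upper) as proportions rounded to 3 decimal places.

(0.403, 0.464)

Sample proportions: 434/520 = 0.8346, 306/763 = 0.4010.
Each SE is √(p̂(1−p̂)/n): √(0.8346·0.1654/520) = 0.01629 and √(0.4010·0.5990/763) = 0.01774.
SE(p̂₁ − p̂₂) = √(SE₁² + SE₂²) = √(0.0002653641 + 0.0003147076) = 0.02408, since the two samples are independent.
At 80% confidence z* = 1.282; margin = 1.282 × 0.02408 = 0.03087.
The difference is 0.8346 − 0.4010 = 0.4336, so the interval is 0.4336 ± 0.03087 = (0.403, 0.464).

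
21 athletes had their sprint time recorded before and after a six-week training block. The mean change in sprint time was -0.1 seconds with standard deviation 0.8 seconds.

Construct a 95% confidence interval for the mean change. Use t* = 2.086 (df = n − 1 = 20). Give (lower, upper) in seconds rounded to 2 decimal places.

(-0.46, 0.26)

This is a matched-pairs design, so SE = s_d/√n = 0.8/√21 = 0.1746.
Margin = 2.086 × 0.1746 = 0.3642; the interval is -0.1 ± 0.3642 = (-0.46, 0.26).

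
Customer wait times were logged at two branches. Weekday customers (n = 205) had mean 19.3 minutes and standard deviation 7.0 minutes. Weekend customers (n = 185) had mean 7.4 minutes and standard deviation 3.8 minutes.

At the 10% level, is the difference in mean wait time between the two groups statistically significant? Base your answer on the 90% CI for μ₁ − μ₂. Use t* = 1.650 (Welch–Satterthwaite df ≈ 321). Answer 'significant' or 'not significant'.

significant

Standard errors of each mean: 7.0/√205 = 0.4889 and 3.8/√185 = 0.2794.
SE(x̄₁ − x̄₂) = √(0.4889² + 0.2794²) = 0.5631 for independent samples with unequal variances.
With t* = 1.650, the margin is 1.650 × 0.5631 = 0.9291.
x̄₁ − x̄₂ = 19.3 − 7.4 = 11.9000; the interval is 11.9000 ± 0.9291 = (10.9709, 12.8291).
The interval (10.9709, 12.8291) does not contain 0, so the difference is significant.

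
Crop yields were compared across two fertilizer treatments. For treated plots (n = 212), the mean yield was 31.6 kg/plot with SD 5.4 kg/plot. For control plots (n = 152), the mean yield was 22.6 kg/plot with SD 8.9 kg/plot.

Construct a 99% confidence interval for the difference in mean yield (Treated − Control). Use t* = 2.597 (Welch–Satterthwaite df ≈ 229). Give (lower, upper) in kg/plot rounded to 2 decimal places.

(6.89, 11.11)

Per-group SEs: s₁/√n₁ = 5.4/√212 = 0.3709, s₂/√n₂ = 8.9/√152 = 0.7219.
Unpooled SE of the difference: √(0.13756681 + 0.52113961) = 0.8116.
Margin of error = t* · SE = 2.597 × 0.8116 = 2.1077.
x̄₁ − x̄₂ = 31.6 − 22.6 = 9.0000.
CI: 9.0000 ± 2.1077 = (6.89, 11.11).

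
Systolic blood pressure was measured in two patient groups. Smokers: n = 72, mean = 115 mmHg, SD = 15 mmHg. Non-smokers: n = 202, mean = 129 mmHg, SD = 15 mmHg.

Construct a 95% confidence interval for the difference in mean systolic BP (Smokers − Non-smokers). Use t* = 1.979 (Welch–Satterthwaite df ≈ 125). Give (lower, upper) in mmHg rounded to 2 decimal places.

(-18.07, -9.93)

Standard errors of each mean: 15/√72 = 1.7678 and 15/√202 = 1.0554.
SE(x̄₁ − x̄₂) = √(1.7678² + 1.0554²) = 2.0589 for independent samples with unequal variances.
With t* = 1.979, the margin is 1.979 × 2.0589 = 4.0746.
x̄₁ − x̄₂ = 115 − 129 = -14.0000; the interval is -14.0000 ± 4.0746 = (-18.07, -9.93).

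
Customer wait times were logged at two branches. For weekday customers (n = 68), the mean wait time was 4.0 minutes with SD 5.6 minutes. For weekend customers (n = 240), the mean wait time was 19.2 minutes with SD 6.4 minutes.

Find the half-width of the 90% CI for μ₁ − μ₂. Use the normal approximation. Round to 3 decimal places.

1.308

Standard errors of each mean: 5.6/√68 = 0.6791 and 6.4/√240 = 0.4131.
SE(x̄₁ − x̄₂) = √(0.6791² + 0.4131²) = 0.7949 for independent samples with unequal variances.
With z* = 1.645, the margin is 1.645 × 0.7949 = 1.3076.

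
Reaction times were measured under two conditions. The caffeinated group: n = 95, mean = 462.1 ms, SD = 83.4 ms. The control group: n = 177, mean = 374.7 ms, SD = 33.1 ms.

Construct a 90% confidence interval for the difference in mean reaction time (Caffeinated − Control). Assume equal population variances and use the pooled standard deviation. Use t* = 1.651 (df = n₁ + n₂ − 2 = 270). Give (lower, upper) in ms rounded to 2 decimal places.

(75.64, 99.16)

s_p = √[((n₁−1)s₁² + (n₂−1)s₂²)/(n₁+n₂−2)] = √[(94·83.4² + 176·33.1²)/270] = 55.9977.
SE = 55.9977·√(1/95 + 1/177) = 7.1221.
With t* = 1.651, margin = 1.651 × 7.1221 = 11.7586.
x̄₁ − x̄₂ = 462.1 − 374.7 = 87.4000; interval 87.4000 ± 11.7586 = (75.64, 99.16).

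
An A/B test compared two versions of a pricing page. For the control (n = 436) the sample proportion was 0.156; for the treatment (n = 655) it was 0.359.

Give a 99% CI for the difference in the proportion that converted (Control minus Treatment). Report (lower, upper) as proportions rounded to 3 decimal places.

(-0.269, -0.137)

The two standard errors are √(0.1560×0.8440/436) = 0.01738 and √(0.3590×0.6410/655) = 0.01874.
Because the samples are independent, SE_diff = √(0.01738² + 0.01874²) = 0.02556.
Using z* = 2.576 for 99%, ME = 2.576 × 0.02556 = 0.06584.
p̂₁ − p̂₂ = -0.2030; interval -0.2030 ± 0.06584 gives (-0.269, -0.137).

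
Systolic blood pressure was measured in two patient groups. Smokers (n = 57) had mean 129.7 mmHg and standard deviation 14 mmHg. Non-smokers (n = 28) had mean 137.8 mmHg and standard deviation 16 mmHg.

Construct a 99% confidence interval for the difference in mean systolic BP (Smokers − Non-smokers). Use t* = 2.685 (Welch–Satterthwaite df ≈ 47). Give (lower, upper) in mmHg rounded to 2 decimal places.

Per-group SEs: s₁/√n₁ = 14/√57 = 1.8543, s₂/√n₂ = 16/√28 = 3.0237.
Unpooled SE of the difference: √(3.43842849 + 9.14276169) = 3.5470.
Margin of error = t* · SE = 2.685 × 3.5470 = 9.5237.
x̄₁ − x̄₂ = 129.7 − 137.8 = -8.1000.
CI: -8.1000 ± 9.5237 = (-17.62, 1.42).

(-17.62, 1.42)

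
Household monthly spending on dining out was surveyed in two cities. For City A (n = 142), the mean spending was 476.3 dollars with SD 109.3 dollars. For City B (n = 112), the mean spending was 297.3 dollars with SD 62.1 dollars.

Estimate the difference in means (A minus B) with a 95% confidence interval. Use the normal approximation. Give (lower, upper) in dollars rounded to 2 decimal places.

(157.66, 200.34)

Per-group SEs: s₁/√n₁ = 109.3/√142 = 9.1723, s₂/√n₂ = 62.1/√112 = 5.8679.
Unpooled SE of the difference: √(84.13108729 + 34.43225041) = 10.8887.
Margin of error = z* · SE = 1.960 × 10.8887 = 21.3419.
x̄₁ − x̄₂ = 476.3 − 297.3 = 179.0000.
CI: 179.0000 ± 21.3419 = (157.66, 200.34).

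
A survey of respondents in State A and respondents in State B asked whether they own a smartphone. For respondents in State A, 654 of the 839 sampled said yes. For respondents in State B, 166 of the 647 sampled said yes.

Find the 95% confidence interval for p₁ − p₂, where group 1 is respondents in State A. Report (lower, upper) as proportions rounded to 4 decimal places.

p̂₁ = 654/839 = 0.7795 and p̂₂ = 166/647 = 0.2566.
SE₁ = √(p̂₁(1−p̂₁)/n₁) = √(0.7795·0.2205/839) = 0.01431; SE₂ = √(0.2566·0.7434/647) = 0.01717.
Independent samples: SE of the difference = √(SE₁² + SE₂²) = √(0.0002047761 + 0.0002948089) = 0.02235.
z* for 95% confidence is 1.960, so the margin of error is 1.960 × 0.02235 = 0.04381.
Point estimate p̂₁ − p̂₂ = 0.7795 − 0.2566 = 0.5229.
0.5229 ± 0.04381 → (0.4791, 0.5667).

(0.4791, 0.5667)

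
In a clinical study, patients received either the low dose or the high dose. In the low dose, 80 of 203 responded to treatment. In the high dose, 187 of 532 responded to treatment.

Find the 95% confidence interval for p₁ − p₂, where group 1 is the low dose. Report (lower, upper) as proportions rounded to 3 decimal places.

(-0.036, 0.121)

First, p̂₁ = 80/203 = 0.3941; p̂₂ = 187/532 = 0.3515.
The two standard errors are √(0.3941×0.6059/203) = 0.03430 and √(0.3515×0.6485/532) = 0.02070.
Because the samples are independent, SE_diff = √(0.03430² + 0.02070²) = 0.04006.
Using z* = 1.960 for 95%, ME = 1.960 × 0.04006 = 0.07852.
p̂₁ − p̂₂ = 0.0426; interval 0.0426 ± 0.07852 gives (-0.036, 0.121).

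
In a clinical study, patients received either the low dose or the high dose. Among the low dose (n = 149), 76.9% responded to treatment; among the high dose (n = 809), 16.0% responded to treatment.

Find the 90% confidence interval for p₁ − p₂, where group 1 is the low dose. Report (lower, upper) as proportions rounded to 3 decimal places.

Each SE is √(p̂(1−p̂)/n): √(0.7690·0.2310/149) = 0.03453 and √(0.1600·0.8400/809) = 0.01289.
SE(p̂₁ − p̂₂) = √(SE₁² + SE₂²) = √(0.0011923209 + 0.0001661521) = 0.03686, since the two samples are independent.
At 90% confidence z* = 1.645; margin = 1.645 × 0.03686 = 0.06063.
The difference is 0.7690 − 0.1600 = 0.6090, so the interval is 0.6090 ± 0.06063 = (0.548, 0.670).

(0.548, 0.670)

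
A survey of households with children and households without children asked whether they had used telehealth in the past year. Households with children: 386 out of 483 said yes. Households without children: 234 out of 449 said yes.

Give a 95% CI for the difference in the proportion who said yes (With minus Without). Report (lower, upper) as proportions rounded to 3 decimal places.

(0.220, 0.336)

First, p̂₁ = 386/483 = 0.7992; p̂₂ = 234/449 = 0.5212.
The two standard errors are √(0.7992×0.2008/483) = 0.01823 and √(0.5212×0.4788/449) = 0.02358.
Because the samples are independent, SE_diff = √(0.01823² + 0.02358²) = 0.02981.
Using z* = 1.960 for 95%, ME = 1.960 × 0.02981 = 0.05843.
p̂₁ − p̂₂ = 0.2780; interval 0.2780 ± 0.05843 gives (0.220, 0.336).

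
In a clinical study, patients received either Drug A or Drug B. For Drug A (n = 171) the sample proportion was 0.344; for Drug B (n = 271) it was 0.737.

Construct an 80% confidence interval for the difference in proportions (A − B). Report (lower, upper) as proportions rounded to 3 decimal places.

SE₁ = √(p̂₁(1−p̂₁)/n₁) = √(0.3440·0.6560/171) = 0.03633; SE₂ = √(0.7370·0.2630/271) = 0.02674.
Independent samples: SE of the difference = √(SE₁² + SE₂²) = √(0.0013198689 + 0.0007150276) = 0.04511.
z* for 80% confidence is 1.282, so the margin of error is 1.282 × 0.04511 = 0.05783.
Point estimate p̂₁ − p̂₂ = 0.3440 − 0.7370 = -0.3930.
-0.3930 ± 0.05783 → (-0.451, -0.335).

(-0.451, -0.335)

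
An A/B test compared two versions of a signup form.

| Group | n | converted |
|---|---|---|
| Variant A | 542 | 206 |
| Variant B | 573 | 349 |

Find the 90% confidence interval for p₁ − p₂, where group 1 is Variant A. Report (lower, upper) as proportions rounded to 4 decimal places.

First, p̂₁ = 206/542 = 0.3801; p̂₂ = 349/573 = 0.6091.
The two standard errors are √(0.3801×0.6199/542) = 0.02085 and √(0.6091×0.3909/573) = 0.02038.
Because the samples are independent, SE_diff = √(0.02085² + 0.02038²) = 0.02916.
Using z* = 1.645 for 90%, ME = 1.645 × 0.02916 = 0.04797.
p̂₁ − p̂₂ = -0.2290; interval -0.2290 ± 0.04797 gives (-0.2770, -0.1810).

(-0.2770, -0.1810)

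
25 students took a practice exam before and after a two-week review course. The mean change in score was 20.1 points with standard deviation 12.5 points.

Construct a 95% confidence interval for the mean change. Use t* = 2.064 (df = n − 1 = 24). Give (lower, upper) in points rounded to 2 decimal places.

(14.94, 25.26)

Paired design: SE = s_d/√n = 12.5/√25 = 2.5000.
t* = 2.064; margin of error = 2.064 × 2.5000 = 5.1600.
20.1 ± 5.1600 → (14.94, 25.26).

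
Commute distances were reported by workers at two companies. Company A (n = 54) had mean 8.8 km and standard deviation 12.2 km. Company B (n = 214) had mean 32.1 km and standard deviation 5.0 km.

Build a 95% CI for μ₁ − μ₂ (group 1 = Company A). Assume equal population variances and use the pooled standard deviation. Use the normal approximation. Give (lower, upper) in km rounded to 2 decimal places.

(-25.40, -21.20)

Pooled variance s_p² = [53·12.2² + 213·5.0²] / (54+214−2) = 49.6749, so s_p = 7.0480.
SE_diff = s_p·√(1/n₁ + 1/n₂) = 7.0480·√(1/54 + 1/214) = 1.0733.
z* = 1.960; margin = 1.960 × 1.0733 = 2.1037.
Difference = 8.8 − 32.1 = -23.3000.
-23.3000 ± 2.1037 → (-25.40, -21.20).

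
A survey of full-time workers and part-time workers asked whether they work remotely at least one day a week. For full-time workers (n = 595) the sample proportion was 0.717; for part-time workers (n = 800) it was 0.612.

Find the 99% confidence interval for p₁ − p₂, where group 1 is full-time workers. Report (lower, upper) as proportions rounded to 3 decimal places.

(0.040, 0.170)

SE₁ = √(p̂₁(1−p̂₁)/n₁) = √(0.7170·0.2830/595) = 0.01847; SE₂ = √(0.6120·0.3880/800) = 0.01723.
Independent samples: SE of the difference = √(SE₁² + SE₂²) = √(0.0003411409 + 0.0002968729) = 0.02526.
z* for 99% confidence is 2.576, so the margin of error is 2.576 × 0.02526 = 0.06507.
Point estimate p̂₁ − p̂₂ = 0.7170 − 0.6120 = 0.1050.
0.1050 ± 0.06507 → (0.040, 0.170).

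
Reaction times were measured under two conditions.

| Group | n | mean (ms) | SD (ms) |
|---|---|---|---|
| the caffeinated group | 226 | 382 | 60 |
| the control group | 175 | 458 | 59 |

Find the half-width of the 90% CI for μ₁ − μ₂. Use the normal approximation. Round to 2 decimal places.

SE₁ = s₁/√n₁ = 60/√226 = 3.9911; SE₂ = 59/√175 = 4.4600.
Independent samples, unequal variances: SE_diff = √(SE₁² + SE₂²) = √(15.92887921 + 19.8916) = 5.9850.
z* = 1.645, so margin of error = 1.645 × 5.9850 = 9.8453.

9.85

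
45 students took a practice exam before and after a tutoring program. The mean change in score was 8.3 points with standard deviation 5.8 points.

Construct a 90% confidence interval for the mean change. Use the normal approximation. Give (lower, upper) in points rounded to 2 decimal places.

(6.88, 9.72)

This is a matched-pairs design, so SE = s_d/√n = 5.8/√45 = 0.8646.
Margin = 1.645 × 0.8646 = 1.4223; the interval is 8.3 ± 1.4223 = (6.88, 9.72).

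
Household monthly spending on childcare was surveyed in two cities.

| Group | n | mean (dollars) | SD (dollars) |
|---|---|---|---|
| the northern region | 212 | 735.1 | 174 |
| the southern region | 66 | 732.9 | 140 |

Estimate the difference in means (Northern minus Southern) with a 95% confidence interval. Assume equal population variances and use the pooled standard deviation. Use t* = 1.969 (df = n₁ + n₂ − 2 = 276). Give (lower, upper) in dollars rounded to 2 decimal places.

s_p = √[((n₁−1)s₁² + (n₂−1)s₂²)/(n₁+n₂−2)] = √[(211·174² + 65·140²)/276] = 166.6185.
SE = 166.6185·√(1/212 + 1/66) = 23.4858.
With t* = 1.969, margin = 1.969 × 23.4858 = 46.2435.
x̄₁ − x̄₂ = 735.1 − 732.9 = 2.2000; interval 2.2000 ± 46.2435 = (-44.04, 48.44).

(-44.04, 48.44)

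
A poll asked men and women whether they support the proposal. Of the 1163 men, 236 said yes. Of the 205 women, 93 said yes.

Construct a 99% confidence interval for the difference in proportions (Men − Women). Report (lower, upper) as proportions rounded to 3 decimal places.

First, p̂₁ = 236/1163 = 0.2029; p̂₂ = 93/205 = 0.4537.
The two standard errors are √(0.2029×0.7971/1163) = 0.01179 and √(0.4537×0.5463/205) = 0.03477.
Because the samples are independent, SE_diff = √(0.01179² + 0.03477²) = 0.03671.
Using z* = 2.576 for 99%, ME = 2.576 × 0.03671 = 0.09456.
p̂₁ − p̂₂ = -0.2508; interval -0.2508 ± 0.09456 gives (-0.345, -0.156).

(-0.345, -0.156)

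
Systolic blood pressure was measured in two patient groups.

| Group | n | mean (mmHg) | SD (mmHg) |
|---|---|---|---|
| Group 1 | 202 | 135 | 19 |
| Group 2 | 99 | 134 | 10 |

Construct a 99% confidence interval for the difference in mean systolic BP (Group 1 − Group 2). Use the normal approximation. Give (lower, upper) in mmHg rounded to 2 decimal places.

Per-group SEs: s₁/√n₁ = 19/√202 = 1.3368, s₂/√n₂ = 10/√99 = 1.0050.
Unpooled SE of the difference: √(1.78703424 + 1.010025) = 1.6724.
Margin of error = z* · SE = 2.576 × 1.6724 = 4.3081.
x̄₁ − x̄₂ = 135 − 134 = 1.0000.
CI: 1.0000 ± 4.3081 = (-3.31, 5.31).

(-3.31, 5.31)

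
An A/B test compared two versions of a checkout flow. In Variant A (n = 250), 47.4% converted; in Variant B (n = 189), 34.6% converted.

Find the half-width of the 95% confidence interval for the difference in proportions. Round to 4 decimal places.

SE₁ = √(p̂₁(1−p̂₁)/n₁) = √(0.4740·0.5260/250) = 0.03158; SE₂ = √(0.3460·0.6540/189) = 0.03460.
Independent samples: SE of the difference = √(SE₁² + SE₂²) = √(0.0009972964 + 0.00119716) = 0.04685.
z* for 95% confidence is 1.960, so the margin of error is 1.960 × 0.04685 = 0.09183.

0.0918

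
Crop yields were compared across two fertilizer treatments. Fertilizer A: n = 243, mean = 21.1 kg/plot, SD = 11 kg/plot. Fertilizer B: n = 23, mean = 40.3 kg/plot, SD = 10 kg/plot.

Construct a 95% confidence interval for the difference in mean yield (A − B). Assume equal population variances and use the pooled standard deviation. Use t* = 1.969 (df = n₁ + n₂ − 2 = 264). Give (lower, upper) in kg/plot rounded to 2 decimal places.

(-23.89, -14.51)

s_p = √[((n₁−1)s₁² + (n₂−1)s₂²)/(n₁+n₂−2)] = √[(242·11² + 22·10²)/264] = 10.9202.
SE = 10.9202·√(1/243 + 1/23) = 2.3823.
With t* = 1.969, margin = 1.969 × 2.3823 = 4.6907.
x̄₁ − x̄₂ = 21.1 − 40.3 = -19.2000; interval -19.2000 ± 4.6907 = (-23.89, -14.51).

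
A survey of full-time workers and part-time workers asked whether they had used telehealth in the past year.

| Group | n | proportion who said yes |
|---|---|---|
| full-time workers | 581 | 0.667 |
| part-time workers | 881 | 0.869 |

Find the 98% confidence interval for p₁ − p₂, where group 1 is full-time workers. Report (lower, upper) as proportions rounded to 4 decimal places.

(-0.2546, -0.1494)

SE₁ = √(p̂₁(1−p̂₁)/n₁) = √(0.6670·0.3330/581) = 0.01955; SE₂ = √(0.8690·0.1310/881) = 0.01137.
Independent samples: SE of the difference = √(SE₁² + SE₂²) = √(0.0003822025 + 0.0001292769) = 0.02262.
z* for 98% confidence is 2.326, so the margin of error is 2.326 × 0.02262 = 0.05261.
Point estimate p̂₁ − p̂₂ = 0.6670 − 0.8690 = -0.2020.
-0.2020 ± 0.05261 → (-0.2546, -0.1494).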